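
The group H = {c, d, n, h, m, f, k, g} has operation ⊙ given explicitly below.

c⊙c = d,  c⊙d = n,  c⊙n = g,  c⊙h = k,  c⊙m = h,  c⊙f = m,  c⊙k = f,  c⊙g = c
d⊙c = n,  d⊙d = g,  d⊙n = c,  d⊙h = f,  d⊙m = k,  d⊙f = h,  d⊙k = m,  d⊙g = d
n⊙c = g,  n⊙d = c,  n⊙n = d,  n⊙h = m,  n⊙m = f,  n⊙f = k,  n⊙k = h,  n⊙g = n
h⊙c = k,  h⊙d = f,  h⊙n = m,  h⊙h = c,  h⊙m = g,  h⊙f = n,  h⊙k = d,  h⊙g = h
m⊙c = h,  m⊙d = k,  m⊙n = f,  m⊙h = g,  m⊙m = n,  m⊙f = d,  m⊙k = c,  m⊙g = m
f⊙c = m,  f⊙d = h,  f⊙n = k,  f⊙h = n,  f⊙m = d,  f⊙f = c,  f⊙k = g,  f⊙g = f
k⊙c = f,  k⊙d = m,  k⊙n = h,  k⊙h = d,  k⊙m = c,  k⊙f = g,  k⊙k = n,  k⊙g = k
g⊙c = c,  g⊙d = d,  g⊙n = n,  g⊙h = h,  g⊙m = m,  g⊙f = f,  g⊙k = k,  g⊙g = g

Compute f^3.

m

f^1 = f
f^2 = f ⊙ f = c
f^3 = c ⊙ f = m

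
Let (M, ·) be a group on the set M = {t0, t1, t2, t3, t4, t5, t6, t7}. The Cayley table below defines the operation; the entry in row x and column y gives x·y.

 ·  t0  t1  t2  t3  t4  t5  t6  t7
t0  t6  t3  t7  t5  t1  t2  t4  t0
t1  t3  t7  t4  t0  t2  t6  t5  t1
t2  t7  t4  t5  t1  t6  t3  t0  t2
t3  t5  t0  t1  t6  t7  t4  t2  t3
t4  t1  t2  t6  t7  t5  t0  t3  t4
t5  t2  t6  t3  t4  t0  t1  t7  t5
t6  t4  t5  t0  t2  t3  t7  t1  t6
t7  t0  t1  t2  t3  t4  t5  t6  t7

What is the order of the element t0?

The identity element is t7 (its row matches the header).
t0^1 = t0
t0^2 = t0·t0 = t6
t0^3 = t6·t0 = t4
t0^4 = t4·t0 = t1
t0^5 = t1·t0 = t3
t0^6 = t3·t0 = t5
t0^7 = t5·t0 = t2
t0^8 = t2·t0 = t7
The first power of t0 equal to the identity is t0^8, so ord(t0) = 8.

8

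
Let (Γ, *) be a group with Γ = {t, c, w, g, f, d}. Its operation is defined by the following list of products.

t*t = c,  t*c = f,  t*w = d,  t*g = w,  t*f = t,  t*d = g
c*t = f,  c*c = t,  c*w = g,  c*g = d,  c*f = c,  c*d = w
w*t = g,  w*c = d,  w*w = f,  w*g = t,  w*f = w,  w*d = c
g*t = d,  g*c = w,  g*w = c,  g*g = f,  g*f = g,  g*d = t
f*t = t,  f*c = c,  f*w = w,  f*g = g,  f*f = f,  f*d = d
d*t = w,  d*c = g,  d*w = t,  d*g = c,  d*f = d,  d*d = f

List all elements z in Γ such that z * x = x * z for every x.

{f}

An element z is central iff its row equals its column in the table.
For d: d * c = g ≠ w = c * d, so d ∉ Z.
Checking each element this way leaves Z(Γ) = {f}.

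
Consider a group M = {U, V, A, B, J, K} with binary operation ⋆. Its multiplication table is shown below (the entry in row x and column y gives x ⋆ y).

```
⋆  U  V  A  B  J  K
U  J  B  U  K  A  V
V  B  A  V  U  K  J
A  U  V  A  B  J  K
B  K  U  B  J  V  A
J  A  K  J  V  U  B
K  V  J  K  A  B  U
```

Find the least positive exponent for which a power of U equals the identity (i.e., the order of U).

3

The identity element is A (its row matches the header).
U^1 = U
U^2 = U ⋆ U = J
U^3 = J ⋆ U = A
The first power of U equal to the identity is U^3, so ord(U) = 3.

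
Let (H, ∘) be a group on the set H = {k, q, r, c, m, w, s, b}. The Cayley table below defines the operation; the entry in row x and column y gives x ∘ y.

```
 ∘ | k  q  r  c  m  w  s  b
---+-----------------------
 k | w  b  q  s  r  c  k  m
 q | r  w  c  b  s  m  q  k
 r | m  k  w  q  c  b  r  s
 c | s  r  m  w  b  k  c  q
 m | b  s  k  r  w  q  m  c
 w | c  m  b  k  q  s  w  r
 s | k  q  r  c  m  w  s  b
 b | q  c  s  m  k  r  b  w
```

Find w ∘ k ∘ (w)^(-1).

k

The identity is s. In row w, the entry s sits in column w, so w^(-1) = w.
w ∘ k = c
c ∘ w = k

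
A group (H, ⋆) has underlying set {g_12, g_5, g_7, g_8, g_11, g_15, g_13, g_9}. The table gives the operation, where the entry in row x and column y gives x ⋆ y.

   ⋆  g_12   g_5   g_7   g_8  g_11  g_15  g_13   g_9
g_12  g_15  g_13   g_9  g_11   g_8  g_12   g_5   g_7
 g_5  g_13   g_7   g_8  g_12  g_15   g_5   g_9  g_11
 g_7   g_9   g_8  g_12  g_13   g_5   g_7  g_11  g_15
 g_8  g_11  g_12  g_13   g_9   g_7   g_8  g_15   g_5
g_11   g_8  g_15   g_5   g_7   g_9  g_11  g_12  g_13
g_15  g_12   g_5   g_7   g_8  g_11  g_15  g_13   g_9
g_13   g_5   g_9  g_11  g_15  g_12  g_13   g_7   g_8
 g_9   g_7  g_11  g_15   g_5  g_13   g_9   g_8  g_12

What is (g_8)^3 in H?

g_8^1 = g_8
g_8^2 = g_8 ⋆ g_8 = g_9
g_8^3 = g_9 ⋆ g_8 = g_5

g_5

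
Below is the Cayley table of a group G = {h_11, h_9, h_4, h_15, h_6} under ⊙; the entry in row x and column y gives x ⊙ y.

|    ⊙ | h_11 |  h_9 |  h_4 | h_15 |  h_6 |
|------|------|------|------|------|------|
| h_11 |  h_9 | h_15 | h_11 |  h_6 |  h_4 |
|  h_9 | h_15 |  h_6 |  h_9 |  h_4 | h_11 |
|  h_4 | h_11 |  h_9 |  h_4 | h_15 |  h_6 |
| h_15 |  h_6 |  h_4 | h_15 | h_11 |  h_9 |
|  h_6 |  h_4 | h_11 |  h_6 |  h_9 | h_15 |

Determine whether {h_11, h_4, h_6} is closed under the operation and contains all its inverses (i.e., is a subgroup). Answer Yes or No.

No

h_6 ⊙ h_6 = h_15, which is not in {h_11, h_4, h_6}.
The subset is not closed under ⊙, so it is not a subgroup.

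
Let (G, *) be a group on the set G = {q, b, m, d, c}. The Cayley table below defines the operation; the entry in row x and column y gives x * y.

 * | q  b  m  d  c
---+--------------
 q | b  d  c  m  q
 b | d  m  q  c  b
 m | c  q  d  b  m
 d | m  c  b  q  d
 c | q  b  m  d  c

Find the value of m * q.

Read row m, column q: m * q = c.

c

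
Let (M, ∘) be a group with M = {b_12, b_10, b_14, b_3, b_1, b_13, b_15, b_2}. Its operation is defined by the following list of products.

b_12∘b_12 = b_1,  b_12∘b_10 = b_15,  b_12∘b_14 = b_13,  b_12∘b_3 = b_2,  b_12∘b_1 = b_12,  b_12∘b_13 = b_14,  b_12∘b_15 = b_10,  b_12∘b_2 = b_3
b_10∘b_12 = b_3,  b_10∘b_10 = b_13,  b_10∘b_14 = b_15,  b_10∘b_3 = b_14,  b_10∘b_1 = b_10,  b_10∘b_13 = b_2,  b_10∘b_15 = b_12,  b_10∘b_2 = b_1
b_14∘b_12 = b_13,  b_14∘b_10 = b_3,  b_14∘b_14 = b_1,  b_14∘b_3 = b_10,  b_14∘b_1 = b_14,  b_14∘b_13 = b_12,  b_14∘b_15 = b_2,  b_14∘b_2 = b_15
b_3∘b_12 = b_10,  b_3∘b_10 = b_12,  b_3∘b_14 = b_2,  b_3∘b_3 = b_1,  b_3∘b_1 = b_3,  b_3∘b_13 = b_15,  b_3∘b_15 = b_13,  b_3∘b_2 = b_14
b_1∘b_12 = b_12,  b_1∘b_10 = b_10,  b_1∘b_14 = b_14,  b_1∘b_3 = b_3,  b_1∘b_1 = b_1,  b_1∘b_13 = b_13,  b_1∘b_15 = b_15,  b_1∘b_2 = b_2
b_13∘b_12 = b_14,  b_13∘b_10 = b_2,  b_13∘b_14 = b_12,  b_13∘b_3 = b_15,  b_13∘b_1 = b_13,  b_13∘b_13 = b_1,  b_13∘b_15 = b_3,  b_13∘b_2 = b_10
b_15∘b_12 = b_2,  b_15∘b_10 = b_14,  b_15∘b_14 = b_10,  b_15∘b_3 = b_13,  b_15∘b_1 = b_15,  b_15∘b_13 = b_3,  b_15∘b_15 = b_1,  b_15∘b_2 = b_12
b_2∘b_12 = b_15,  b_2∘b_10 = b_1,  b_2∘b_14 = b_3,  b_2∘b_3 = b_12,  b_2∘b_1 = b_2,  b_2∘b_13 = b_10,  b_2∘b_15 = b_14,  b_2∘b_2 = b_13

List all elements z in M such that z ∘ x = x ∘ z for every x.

An element z is central iff its row equals its column in the table.
For b_15: b_15 ∘ b_2 = b_12 ≠ b_14 = b_2 ∘ b_15, so b_15 ∉ Z.
Checking each element this way leaves Z(M) = {b_1, b_13}.

{b_1, b_13}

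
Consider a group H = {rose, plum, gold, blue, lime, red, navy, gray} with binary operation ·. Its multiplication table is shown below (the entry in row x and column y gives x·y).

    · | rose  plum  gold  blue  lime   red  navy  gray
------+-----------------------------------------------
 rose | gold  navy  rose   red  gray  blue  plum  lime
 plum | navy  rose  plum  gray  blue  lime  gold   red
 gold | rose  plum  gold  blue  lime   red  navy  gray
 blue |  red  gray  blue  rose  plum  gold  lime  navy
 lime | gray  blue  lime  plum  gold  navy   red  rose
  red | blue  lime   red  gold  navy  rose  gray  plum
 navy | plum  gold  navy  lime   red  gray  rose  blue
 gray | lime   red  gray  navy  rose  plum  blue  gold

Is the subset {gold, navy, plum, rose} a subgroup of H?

Yes

{gold, navy, plum, rose} contains the identity gold.
Checking products: every product of two elements of {gold, navy, plum, rose} (read from the table) lies in {gold, navy, plum, rose}, so the set is closed.
In a finite group, a nonempty closed subset is a subgroup. So {gold, navy, plum, rose} ≤ H.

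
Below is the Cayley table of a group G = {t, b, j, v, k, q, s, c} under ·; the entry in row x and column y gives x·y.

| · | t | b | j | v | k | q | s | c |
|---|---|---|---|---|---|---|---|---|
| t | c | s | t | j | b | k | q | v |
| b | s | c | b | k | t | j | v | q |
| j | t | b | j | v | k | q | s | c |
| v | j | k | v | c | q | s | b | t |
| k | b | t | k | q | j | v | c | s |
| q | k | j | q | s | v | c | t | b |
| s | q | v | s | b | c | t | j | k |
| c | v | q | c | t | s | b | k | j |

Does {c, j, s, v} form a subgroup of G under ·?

c·s = k, which is not in {c, j, s, v}.
The subset is not closed under ·, so it is not a subgroup.

No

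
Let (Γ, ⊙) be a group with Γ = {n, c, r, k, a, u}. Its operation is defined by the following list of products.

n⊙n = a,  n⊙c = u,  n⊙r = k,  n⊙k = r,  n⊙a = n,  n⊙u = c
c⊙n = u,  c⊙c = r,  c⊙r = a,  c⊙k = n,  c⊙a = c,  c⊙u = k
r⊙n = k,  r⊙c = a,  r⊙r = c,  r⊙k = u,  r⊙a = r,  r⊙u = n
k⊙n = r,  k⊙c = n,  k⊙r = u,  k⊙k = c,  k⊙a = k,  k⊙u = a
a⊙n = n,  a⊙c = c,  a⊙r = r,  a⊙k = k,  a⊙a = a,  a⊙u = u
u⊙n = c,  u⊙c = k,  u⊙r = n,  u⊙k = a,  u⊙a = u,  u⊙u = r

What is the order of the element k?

The identity element is a (its row matches the header).
k^1 = k
k^2 = k ⊙ k = c
k^3 = c ⊙ k = n
k^4 = n ⊙ k = r
k^5 = r ⊙ k = u
k^6 = u ⊙ k = a
The first power of k equal to the identity is k^6, so ord(k) = 6.

6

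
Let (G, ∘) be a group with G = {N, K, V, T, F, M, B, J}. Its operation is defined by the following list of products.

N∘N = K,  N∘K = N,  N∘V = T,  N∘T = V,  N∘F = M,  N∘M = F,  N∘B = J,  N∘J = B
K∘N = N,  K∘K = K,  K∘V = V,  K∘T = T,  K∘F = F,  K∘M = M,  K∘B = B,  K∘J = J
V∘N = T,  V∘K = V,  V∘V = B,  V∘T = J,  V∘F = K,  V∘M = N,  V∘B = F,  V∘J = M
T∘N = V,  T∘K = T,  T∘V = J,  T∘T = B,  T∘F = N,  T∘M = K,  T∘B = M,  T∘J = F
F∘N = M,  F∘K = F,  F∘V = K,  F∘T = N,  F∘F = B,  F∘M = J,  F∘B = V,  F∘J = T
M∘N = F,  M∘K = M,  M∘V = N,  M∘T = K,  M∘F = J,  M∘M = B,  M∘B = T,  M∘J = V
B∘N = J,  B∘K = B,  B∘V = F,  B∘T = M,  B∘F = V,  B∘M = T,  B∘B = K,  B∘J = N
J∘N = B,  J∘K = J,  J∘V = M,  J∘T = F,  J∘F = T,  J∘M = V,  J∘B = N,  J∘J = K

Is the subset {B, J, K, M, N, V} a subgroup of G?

No

B ∘ V = F, which is not in {B, J, K, M, N, V}.
The subset is not closed under ∘, so it is not a subgroup.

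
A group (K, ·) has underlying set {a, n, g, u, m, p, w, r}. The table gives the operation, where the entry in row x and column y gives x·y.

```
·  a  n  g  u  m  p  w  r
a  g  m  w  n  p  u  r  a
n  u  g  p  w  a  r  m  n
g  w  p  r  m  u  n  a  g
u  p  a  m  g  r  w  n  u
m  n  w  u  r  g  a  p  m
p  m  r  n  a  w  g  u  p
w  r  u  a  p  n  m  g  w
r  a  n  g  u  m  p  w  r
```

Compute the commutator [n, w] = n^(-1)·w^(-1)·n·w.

g

Identity is r; from the table n^(-1) = p and w^(-1) = a.
p·a = m
m·n = w
w·w = g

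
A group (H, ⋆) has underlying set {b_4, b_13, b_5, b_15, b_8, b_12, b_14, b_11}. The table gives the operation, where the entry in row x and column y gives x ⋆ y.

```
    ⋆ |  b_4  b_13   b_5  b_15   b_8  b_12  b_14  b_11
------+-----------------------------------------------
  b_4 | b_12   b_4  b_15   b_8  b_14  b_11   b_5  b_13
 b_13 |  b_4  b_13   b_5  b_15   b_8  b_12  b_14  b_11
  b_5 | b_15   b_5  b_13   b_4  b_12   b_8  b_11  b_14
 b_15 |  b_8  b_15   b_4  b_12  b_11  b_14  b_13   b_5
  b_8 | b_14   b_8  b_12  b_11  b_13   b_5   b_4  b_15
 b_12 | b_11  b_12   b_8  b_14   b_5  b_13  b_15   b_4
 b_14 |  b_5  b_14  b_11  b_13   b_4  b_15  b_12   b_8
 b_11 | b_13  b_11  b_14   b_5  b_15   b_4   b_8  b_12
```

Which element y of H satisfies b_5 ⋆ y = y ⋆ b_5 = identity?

First locate the identity: row b_13 matches the header, so b_13 is the identity.
Scan row b_5 for b_13: b_5 ⋆ b_5 = b_13. Hence b_5^(-1) = b_5.

b_5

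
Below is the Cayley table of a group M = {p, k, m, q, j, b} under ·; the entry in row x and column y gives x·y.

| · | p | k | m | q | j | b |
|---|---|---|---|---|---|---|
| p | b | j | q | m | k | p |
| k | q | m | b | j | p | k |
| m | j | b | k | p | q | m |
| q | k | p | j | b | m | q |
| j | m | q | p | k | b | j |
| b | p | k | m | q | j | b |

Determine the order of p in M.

2

The identity element is b (its row matches the header).
p^1 = p
p^2 = p·p = b
The first power of p equal to the identity is p^2, so ord(p) = 2.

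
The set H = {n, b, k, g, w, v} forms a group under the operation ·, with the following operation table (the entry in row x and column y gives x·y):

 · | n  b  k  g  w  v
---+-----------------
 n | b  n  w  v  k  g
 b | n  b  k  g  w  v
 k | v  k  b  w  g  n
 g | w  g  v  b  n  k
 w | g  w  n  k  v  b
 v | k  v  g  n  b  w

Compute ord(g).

The identity element is b (its row matches the header).
g^1 = g
g^2 = g·g = b
The first power of g equal to the identity is g^2, so ord(g) = 2.

2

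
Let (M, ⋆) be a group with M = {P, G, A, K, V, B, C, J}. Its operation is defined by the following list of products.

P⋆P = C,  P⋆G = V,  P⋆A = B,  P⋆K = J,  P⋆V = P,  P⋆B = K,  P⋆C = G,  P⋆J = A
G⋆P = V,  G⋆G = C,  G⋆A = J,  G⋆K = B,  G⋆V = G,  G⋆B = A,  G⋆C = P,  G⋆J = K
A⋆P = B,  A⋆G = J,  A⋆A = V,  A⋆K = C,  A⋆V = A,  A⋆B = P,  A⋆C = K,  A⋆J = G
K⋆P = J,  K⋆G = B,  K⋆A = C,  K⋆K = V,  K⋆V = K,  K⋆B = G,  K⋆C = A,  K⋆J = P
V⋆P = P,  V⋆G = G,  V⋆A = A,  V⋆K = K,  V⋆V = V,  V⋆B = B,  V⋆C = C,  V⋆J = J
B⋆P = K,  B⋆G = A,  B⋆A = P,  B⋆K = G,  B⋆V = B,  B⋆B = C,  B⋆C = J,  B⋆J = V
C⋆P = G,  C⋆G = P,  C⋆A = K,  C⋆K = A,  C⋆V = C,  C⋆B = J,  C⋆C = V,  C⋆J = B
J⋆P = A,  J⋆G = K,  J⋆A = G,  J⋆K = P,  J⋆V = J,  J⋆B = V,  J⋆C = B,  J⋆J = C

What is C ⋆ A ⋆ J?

C ⋆ A = K
K ⋆ J = P
(Structurally, M here is isomorphic to Z_2 x Z_4.)

P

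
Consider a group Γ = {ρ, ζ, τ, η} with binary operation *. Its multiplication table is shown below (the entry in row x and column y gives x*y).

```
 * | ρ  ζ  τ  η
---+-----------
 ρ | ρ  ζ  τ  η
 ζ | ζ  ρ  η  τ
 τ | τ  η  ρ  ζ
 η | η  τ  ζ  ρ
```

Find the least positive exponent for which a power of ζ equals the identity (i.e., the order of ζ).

The identity element is ρ (its row matches the header).
ζ^1 = ζ
ζ^2 = ζ*ζ = ρ
The first power of ζ equal to the identity is ζ^2, so ord(ζ) = 2.

2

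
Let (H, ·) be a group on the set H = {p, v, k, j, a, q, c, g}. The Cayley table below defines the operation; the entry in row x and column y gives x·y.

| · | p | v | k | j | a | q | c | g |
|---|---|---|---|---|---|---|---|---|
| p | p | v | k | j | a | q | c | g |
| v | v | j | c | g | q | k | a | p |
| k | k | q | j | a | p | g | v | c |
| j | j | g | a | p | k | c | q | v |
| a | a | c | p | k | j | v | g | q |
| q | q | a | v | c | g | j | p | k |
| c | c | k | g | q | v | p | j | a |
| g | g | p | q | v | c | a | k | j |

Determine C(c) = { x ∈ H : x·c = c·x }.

{c, j, p, q}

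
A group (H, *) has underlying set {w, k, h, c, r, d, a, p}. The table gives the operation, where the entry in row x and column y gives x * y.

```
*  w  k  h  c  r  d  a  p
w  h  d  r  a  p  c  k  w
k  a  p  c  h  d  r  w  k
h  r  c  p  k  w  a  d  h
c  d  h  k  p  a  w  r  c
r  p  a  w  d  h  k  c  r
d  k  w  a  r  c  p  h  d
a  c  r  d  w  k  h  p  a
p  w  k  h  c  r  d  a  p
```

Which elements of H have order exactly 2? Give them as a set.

Identity is p. Compute the order of each non-identity element by repeated multiplication:
  w: w → h → r → p  (order 4)
  k: k → p  (order 2)
  h: h → p  (order 2)
  c: c → p  (order 2)
  r: r → h → w → p  (order 4)
  d: d → p  (order 2)
  a: a → p  (order 2)
Elements of order 2: {a, c, d, h, k}.

{a, c, d, h, k}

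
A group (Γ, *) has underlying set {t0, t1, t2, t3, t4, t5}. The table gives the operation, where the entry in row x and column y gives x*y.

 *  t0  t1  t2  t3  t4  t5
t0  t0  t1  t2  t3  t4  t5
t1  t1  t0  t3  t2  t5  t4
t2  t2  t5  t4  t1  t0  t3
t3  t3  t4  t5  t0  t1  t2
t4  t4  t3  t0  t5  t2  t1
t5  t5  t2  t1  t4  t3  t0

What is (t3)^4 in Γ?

t0

t3^1 = t3
t3^2 = t3*t3 = t0
t3^3 = t0*t3 = t3
t3^4 = t3*t3 = t0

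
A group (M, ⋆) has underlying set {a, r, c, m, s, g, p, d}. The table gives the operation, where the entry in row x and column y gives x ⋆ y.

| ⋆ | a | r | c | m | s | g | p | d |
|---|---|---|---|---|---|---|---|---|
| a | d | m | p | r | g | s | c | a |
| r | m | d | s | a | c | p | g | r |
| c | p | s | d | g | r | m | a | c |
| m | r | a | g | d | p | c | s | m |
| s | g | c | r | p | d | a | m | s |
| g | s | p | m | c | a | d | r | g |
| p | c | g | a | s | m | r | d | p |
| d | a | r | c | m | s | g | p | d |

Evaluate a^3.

a

a^1 = a
a^2 = a ⋆ a = d
a^3 = d ⋆ a = a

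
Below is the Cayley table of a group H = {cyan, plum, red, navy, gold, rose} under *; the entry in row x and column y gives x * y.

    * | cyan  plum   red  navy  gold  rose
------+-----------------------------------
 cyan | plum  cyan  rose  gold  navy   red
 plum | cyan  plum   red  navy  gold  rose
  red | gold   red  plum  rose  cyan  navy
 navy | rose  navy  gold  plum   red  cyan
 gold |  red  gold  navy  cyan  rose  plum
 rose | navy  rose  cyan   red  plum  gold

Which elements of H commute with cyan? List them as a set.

{cyan, plum}

Compare row cyan with column cyan entry by entry.
rose * cyan = navy but cyan * rose = red, so rose does not.
Collecting the elements that commute with cyan: C(cyan) = {cyan, plum}.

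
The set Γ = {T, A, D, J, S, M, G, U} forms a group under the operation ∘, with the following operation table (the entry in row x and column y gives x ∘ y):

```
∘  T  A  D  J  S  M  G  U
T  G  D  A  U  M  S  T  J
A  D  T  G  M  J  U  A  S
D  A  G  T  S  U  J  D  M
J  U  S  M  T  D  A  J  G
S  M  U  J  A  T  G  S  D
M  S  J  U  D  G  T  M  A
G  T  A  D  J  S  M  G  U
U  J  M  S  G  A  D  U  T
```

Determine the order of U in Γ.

The identity element is G (its row matches the header).
U^1 = U
U^2 = U ∘ U = T
U^3 = T ∘ U = J
U^4 = J ∘ U = G
The first power of U equal to the identity is U^4, so ord(U) = 4.

4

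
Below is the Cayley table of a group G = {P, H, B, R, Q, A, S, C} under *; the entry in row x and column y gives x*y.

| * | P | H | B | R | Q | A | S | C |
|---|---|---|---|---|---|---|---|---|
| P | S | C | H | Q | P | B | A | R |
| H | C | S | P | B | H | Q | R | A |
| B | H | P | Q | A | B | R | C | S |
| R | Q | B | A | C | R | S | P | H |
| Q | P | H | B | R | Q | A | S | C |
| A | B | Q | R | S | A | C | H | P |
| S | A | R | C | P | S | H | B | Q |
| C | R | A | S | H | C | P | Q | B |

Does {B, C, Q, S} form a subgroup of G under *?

{B, C, Q, S} contains the identity Q.
Checking products: every product of two elements of {B, C, Q, S} (read from the table) lies in {B, C, Q, S}, so the set is closed.
In a finite group, a nonempty closed subset is a subgroup. So {B, C, Q, S} ≤ G.

Yes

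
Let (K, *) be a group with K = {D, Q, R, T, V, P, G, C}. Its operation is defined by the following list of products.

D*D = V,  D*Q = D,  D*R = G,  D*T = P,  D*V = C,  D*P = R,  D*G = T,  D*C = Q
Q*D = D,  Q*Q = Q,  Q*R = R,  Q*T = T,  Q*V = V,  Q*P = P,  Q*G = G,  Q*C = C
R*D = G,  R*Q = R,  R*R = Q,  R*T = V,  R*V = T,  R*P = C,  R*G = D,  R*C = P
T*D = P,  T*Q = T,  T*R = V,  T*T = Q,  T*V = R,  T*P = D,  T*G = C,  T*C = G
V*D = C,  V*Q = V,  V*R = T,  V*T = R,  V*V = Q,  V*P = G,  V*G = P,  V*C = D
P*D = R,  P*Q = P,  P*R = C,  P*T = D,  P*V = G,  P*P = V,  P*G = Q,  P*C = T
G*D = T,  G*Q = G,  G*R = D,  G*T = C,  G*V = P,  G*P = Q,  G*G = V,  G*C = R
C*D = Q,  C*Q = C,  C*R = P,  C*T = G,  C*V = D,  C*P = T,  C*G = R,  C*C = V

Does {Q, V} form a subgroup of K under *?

Yes

{Q, V} contains the identity Q.
Checking products: every product of two elements of {Q, V} (read from the table) lies in {Q, V}, so the set is closed.
In a finite group, a nonempty closed subset is a subgroup. So {Q, V} ≤ K.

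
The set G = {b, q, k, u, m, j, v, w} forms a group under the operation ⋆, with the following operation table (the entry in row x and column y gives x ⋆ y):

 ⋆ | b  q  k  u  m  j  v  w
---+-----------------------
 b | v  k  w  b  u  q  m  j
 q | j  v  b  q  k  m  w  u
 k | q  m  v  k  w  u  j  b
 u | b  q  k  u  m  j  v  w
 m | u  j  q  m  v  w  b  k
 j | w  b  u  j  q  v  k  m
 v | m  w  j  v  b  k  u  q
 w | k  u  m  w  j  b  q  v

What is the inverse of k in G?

j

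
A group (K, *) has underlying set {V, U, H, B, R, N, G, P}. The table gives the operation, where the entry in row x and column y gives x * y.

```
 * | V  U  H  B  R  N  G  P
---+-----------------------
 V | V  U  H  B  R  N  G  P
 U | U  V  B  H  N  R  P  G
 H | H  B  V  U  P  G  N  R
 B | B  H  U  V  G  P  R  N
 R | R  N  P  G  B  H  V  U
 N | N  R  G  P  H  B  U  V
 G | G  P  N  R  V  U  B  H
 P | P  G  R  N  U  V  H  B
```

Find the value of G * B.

R

Read row G, column B: G * B = R.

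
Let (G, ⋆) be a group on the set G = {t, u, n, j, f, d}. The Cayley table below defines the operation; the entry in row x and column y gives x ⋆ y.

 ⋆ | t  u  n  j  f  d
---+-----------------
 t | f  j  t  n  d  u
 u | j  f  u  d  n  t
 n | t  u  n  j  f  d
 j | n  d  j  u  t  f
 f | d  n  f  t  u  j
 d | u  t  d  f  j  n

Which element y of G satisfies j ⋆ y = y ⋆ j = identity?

First locate the identity: row n matches the header, so n is the identity.
Scan row j for n: j ⋆ t = n. Hence j^(-1) = t.

t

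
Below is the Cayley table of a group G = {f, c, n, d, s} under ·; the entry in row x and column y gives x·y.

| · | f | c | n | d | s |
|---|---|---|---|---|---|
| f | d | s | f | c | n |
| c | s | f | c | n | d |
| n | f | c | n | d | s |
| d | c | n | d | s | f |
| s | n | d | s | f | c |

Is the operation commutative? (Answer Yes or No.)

Check whether the table is symmetric across its main diagonal.
Every entry (row x, col y) equals the entry (row y, col x), so G is abelian.

Yes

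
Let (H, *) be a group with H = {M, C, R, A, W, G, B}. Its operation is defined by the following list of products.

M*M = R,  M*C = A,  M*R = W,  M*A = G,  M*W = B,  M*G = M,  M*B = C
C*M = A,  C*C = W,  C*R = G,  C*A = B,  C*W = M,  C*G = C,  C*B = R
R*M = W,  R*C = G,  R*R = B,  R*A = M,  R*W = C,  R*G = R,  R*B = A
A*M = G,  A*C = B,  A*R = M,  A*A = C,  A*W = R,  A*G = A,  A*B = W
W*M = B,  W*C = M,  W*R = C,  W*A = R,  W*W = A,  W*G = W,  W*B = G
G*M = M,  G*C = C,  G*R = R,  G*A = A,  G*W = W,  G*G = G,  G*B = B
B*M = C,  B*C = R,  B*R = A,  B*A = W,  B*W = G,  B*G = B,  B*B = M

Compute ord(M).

7

The identity element is G (its row matches the header).
M^1 = M
M^2 = M * M = R
M^3 = R * M = W
M^4 = W * M = B
M^5 = B * M = C
M^6 = C * M = A
M^7 = A * M = G
The first power of M equal to the identity is M^7, so ord(M) = 7.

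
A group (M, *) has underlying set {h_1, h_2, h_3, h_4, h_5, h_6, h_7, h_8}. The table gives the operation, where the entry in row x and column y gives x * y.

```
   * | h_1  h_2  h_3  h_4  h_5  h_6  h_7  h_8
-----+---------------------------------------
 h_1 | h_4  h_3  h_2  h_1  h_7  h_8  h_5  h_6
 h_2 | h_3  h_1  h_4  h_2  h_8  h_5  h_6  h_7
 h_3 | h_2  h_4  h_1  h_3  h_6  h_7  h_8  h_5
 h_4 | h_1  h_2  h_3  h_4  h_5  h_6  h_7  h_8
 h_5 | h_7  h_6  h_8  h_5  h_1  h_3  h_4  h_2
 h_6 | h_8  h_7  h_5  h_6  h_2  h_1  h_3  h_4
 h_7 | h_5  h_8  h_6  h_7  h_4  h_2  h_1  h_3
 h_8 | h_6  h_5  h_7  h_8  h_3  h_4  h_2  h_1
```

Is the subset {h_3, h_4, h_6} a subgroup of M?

No

h_6 * h_6 = h_1, which is not in {h_3, h_4, h_6}.
The subset is not closed under *, so it is not a subgroup.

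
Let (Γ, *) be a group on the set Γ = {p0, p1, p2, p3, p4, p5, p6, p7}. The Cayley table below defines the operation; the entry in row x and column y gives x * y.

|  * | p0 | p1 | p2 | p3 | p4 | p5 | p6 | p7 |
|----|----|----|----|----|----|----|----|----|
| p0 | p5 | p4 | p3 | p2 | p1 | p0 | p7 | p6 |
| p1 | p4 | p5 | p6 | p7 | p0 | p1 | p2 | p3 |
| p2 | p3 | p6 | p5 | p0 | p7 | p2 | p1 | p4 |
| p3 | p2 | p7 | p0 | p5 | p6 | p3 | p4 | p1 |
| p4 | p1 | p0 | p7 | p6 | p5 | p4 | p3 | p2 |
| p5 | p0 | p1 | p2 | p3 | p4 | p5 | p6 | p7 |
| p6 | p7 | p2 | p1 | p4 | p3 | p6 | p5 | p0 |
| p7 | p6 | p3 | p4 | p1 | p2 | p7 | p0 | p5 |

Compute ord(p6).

The identity element is p5 (its row matches the header).
p6^1 = p6
p6^2 = p6 * p6 = p5
The first power of p6 equal to the identity is p6^2, so ord(p6) = 2.

2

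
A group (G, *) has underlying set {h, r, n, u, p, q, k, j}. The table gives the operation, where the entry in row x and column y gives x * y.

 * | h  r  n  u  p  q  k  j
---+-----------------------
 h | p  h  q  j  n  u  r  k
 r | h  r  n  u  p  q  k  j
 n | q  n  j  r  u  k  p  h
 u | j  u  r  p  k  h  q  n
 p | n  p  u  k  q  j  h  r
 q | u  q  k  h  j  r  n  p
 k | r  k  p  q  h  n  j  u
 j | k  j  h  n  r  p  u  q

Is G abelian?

Check whether the table is symmetric across its main diagonal.
Every entry (row x, col y) equals the entry (row y, col x), so G is abelian.

Yes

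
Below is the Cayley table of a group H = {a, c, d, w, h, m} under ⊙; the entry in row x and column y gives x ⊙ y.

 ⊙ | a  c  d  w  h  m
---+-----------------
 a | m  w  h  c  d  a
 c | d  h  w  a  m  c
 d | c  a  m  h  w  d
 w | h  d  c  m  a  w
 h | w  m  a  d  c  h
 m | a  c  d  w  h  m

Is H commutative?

No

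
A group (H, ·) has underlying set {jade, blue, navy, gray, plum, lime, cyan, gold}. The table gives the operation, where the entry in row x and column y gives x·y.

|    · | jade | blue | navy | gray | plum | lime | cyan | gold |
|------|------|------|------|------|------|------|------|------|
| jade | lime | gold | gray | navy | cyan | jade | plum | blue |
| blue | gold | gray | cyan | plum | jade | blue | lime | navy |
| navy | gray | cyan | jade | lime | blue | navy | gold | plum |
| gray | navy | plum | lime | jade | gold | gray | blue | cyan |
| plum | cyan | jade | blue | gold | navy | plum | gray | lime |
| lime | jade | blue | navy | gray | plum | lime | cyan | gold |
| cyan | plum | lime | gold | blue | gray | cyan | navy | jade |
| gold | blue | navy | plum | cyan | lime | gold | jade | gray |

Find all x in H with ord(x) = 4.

Identity is lime. Compute the order of each non-identity element by repeated multiplication:
  jade: jade → lime  (order 2)
  blue: blue → gray → plum → jade → gold → navy → cyan → lime  (order 8)
  navy: navy → jade → gray → lime  (order 4)
  gray: gray → jade → navy → lime  (order 4)
  plum: plum → navy → blue → jade → cyan → gray → gold → lime  (order 8)
  cyan: cyan → navy → gold → jade → plum → gray → blue → lime  (order 8)
  gold: gold → gray → cyan → jade → blue → navy → plum → lime  (order 8)
Elements of order 4: {gray, navy}.

{gray, navy}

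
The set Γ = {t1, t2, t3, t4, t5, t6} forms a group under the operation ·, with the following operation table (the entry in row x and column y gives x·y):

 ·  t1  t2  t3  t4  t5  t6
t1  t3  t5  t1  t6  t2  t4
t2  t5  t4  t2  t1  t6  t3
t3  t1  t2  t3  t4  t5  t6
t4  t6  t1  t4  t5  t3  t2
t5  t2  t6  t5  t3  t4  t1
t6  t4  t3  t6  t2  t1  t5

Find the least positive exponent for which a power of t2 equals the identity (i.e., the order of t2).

6

The identity element is t3 (its row matches the header).
t2^1 = t2
t2^2 = t2·t2 = t4
t2^3 = t4·t2 = t1
t2^4 = t1·t2 = t5
t2^5 = t5·t2 = t6
t2^6 = t6·t2 = t3
The first power of t2 equal to the identity is t2^6, so ord(t2) = 6.
(Structurally, Γ here is isomorphic to the cyclic group Z_6.)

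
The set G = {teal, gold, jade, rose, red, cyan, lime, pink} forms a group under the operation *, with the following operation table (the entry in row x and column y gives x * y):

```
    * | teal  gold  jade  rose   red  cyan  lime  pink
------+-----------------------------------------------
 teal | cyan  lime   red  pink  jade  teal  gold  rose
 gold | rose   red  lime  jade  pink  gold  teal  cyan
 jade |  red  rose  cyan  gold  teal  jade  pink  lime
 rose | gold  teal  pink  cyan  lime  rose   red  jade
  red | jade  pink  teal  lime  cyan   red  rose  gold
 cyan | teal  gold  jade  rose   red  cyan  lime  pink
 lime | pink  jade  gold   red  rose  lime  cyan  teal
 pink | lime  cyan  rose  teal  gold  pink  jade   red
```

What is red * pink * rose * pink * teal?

red * pink = gold
gold * rose = jade
jade * pink = lime
lime * teal = pink

pink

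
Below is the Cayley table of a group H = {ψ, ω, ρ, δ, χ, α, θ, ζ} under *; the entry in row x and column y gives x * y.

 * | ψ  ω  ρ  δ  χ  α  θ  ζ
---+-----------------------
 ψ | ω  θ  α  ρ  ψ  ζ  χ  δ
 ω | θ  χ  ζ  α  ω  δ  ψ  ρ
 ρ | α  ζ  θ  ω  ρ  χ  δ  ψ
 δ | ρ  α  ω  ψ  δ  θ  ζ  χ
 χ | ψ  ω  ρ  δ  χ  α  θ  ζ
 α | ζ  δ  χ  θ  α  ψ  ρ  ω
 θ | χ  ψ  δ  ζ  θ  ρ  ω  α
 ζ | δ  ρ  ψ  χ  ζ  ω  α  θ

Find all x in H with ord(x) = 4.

Identity is χ. Compute the order of each non-identity element by repeated multiplication:
  ψ: ψ → ω → θ → χ  (order 4)
  ω: ω → χ  (order 2)
  ρ: ρ → θ → δ → ω → ζ → ψ → α → χ  (order 8)
  δ: δ → ψ → ρ → ω → α → θ → ζ → χ  (order 8)
  α: α → ψ → ζ → ω → δ → θ → ρ → χ  (order 8)
  θ: θ → ω → ψ → χ  (order 4)
  ζ: ζ → θ → α → ω → ρ → ψ → δ → χ  (order 8)
Elements of order 4: {θ, ψ}.

{θ, ψ}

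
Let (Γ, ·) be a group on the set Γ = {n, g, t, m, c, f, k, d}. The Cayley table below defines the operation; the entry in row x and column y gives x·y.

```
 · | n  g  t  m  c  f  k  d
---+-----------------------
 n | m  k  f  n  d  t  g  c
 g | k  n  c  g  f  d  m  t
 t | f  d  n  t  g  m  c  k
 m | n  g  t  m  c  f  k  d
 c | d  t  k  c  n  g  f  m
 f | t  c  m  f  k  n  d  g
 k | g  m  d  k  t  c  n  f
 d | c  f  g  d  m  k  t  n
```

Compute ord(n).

The identity element is m (its row matches the header).
n^1 = n
n^2 = n·n = m
The first power of n equal to the identity is n^2, so ord(n) = 2.
(Structurally, Γ here is isomorphic to the quaternion group Q_8.)

2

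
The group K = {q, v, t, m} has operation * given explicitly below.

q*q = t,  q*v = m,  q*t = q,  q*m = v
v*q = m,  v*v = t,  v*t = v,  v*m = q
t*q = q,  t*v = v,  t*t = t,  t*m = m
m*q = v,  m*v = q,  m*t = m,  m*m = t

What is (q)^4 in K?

t

q^1 = q
q^2 = q * q = t
q^3 = t * q = q
q^4 = q * q = t
(Structurally, K here is isomorphic to the Klein four-group V_4.)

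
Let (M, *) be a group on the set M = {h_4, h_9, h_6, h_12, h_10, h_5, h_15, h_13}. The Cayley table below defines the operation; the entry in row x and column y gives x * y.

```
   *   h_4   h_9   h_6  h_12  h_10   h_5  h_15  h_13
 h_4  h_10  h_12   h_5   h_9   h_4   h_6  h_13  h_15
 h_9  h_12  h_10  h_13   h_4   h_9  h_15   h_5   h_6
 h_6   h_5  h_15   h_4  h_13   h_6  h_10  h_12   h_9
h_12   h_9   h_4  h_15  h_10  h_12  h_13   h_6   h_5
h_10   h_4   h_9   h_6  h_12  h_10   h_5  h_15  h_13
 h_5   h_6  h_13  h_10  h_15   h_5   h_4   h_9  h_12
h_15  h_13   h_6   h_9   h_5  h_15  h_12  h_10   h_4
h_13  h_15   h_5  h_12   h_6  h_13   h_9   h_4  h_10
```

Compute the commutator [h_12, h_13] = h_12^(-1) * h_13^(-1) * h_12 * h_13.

h_4

Identity is h_10; from the table h_12^(-1) = h_12 and h_13^(-1) = h_13.
h_12 * h_13 = h_5
h_5 * h_12 = h_15
h_15 * h_13 = h_4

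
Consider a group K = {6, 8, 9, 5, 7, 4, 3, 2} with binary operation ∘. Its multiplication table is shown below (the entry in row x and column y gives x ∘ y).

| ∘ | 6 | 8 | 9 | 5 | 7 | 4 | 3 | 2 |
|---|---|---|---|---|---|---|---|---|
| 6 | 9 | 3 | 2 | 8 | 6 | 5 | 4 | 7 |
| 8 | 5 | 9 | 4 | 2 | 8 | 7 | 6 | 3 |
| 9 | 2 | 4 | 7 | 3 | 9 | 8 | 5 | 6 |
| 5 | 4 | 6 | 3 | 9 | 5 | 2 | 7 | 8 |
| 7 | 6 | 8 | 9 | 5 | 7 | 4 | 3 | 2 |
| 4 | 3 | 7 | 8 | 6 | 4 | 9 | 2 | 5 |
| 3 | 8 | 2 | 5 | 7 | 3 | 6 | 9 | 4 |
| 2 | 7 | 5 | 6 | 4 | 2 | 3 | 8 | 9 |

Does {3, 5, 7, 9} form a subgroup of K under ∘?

Yes

{3, 5, 7, 9} contains the identity 7.
Checking products: every product of two elements of {3, 5, 7, 9} (read from the table) lies in {3, 5, 7, 9}, so the set is closed.
In a finite group, a nonempty closed subset is a subgroup. So {3, 5, 7, 9} ≤ K.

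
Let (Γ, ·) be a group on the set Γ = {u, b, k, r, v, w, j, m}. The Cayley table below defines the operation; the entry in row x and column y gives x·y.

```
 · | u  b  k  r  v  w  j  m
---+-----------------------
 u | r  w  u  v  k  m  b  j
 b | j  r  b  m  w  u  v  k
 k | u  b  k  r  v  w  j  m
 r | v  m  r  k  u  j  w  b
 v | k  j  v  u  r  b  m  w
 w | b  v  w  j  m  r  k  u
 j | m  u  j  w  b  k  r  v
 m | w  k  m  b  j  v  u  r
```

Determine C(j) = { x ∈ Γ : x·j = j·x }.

Compare row j with column j entry by entry.
r·j = w = j·r, so r commutes with j.
m·j = u but j·m = v, so m does not.
Collecting the elements that commute with j: C(j) = {j, k, r, w}.

{j, k, r, w}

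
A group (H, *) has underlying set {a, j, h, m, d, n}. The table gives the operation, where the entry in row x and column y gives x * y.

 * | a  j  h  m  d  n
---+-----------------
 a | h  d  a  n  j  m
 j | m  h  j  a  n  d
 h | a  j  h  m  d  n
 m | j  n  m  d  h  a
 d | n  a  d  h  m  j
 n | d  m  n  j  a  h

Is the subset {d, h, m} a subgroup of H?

{d, h, m} contains the identity h.
Checking products: every product of two elements of {d, h, m} (read from the table) lies in {d, h, m}, so the set is closed.
In a finite group, a nonempty closed subset is a subgroup. So {d, h, m} ≤ H.
(Structurally, H here is isomorphic to the symmetric group S_3.)

Yes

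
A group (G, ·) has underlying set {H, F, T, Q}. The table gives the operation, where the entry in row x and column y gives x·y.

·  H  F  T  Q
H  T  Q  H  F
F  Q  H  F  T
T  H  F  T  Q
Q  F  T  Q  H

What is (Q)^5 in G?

Q^1 = Q
Q^2 = Q·Q = H
Q^3 = H·Q = F
Q^4 = F·Q = T
Q^5 = T·Q = Q

Q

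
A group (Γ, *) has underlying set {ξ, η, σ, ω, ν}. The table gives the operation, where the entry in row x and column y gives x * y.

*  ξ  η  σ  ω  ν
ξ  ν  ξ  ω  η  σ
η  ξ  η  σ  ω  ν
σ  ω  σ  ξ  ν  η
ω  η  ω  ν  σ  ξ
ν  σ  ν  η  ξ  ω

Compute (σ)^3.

σ^1 = σ
σ^2 = σ * σ = ξ
σ^3 = ξ * σ = ω

ω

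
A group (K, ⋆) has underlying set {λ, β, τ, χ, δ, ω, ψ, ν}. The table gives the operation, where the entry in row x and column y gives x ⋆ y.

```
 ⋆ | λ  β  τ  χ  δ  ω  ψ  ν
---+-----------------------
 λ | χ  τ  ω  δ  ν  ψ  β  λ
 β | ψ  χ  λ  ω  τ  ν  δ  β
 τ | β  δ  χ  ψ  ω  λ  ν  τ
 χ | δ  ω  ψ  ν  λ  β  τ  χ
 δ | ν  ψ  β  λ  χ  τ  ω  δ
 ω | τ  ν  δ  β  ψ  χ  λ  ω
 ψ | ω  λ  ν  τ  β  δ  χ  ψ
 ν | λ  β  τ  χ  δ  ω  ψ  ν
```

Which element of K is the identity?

The identity e satisfies e ⋆ x = x for all x, so its row in the table reproduces the column headers.
Row ν reads: λ, β, τ, χ, δ, ω, ψ, ν — exactly the header order. So ν is the identity.

ν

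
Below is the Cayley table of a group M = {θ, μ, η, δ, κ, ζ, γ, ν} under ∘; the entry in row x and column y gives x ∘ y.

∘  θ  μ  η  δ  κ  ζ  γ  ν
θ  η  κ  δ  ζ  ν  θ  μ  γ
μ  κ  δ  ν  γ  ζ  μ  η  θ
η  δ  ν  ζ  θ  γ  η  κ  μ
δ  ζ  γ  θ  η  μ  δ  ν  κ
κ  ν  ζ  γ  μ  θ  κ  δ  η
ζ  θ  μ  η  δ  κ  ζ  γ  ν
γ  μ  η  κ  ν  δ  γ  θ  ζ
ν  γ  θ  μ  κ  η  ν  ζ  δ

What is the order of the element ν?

8

The identity element is ζ (its row matches the header).
ν^1 = ν
ν^2 = ν ∘ ν = δ
ν^3 = δ ∘ ν = κ
ν^4 = κ ∘ ν = η
ν^5 = η ∘ ν = μ
ν^6 = μ ∘ ν = θ
ν^7 = θ ∘ ν = γ
ν^8 = γ ∘ ν = ζ
The first power of ν equal to the identity is ν^8, so ord(ν) = 8.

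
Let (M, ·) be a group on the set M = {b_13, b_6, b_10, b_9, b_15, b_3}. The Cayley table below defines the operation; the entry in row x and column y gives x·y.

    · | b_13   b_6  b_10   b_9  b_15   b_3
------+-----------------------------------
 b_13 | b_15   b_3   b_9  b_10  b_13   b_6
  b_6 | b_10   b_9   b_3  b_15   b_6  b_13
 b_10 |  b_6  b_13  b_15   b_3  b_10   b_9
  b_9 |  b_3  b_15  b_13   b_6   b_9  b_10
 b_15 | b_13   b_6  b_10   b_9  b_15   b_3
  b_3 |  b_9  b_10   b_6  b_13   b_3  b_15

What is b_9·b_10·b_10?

b_9

b_9·b_10 = b_13
b_13·b_10 = b_9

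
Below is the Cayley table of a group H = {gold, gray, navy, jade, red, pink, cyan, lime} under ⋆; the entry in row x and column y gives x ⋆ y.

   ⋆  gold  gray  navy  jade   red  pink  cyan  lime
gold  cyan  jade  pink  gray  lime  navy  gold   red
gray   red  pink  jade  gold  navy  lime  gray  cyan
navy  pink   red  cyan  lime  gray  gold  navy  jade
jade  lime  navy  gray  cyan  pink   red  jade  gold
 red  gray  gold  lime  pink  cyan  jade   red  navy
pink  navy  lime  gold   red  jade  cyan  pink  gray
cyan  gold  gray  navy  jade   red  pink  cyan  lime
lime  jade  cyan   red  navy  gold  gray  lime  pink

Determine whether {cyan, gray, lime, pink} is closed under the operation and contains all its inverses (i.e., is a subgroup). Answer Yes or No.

{cyan, gray, lime, pink} contains the identity cyan.
Checking products: every product of two elements of {cyan, gray, lime, pink} (read from the table) lies in {cyan, gray, lime, pink}, so the set is closed.
In a finite group, a nonempty closed subset is a subgroup. So {cyan, gray, lime, pink} ≤ H.

Yes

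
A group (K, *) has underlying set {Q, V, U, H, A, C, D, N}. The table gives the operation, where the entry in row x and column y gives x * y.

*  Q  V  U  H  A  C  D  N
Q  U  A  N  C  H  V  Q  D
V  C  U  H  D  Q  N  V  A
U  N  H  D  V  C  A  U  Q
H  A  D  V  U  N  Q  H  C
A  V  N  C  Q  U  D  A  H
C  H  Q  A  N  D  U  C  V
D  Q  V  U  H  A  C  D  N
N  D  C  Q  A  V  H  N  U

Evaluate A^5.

A^1 = A
A^2 = A * A = U
A^3 = U * A = C
A^4 = C * A = D
A^5 = D * A = A

A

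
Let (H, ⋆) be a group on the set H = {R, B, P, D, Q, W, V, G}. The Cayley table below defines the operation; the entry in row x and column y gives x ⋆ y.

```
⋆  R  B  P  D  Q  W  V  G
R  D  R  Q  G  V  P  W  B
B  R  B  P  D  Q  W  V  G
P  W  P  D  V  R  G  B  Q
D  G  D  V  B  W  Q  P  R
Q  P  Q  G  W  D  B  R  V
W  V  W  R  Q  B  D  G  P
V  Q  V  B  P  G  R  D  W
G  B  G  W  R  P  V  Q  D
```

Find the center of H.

An element z is central iff its row equals its column in the table.
For Q: Q ⋆ V = R ≠ G = V ⋆ Q, so Q ∉ Z.
Checking each element this way leaves Z(H) = {B, D}.

{B, D}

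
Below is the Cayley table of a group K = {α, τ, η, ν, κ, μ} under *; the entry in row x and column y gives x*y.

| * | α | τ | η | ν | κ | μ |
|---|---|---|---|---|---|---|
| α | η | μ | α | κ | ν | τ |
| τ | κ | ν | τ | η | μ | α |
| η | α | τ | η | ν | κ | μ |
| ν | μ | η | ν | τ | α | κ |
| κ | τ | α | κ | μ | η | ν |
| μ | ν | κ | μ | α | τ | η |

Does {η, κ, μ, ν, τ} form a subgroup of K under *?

No

ν*κ = α, which is not in {η, κ, μ, ν, τ}.
The subset is not closed under *, so it is not a subgroup.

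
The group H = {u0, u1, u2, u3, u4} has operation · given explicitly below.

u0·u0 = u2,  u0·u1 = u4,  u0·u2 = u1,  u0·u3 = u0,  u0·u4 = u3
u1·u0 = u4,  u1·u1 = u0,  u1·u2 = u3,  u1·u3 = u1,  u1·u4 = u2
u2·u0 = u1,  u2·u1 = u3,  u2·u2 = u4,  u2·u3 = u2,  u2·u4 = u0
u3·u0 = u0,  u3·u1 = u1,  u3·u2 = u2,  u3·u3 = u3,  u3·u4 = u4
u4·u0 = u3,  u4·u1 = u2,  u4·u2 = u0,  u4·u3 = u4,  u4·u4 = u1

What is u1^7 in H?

u1^1 = u1
u1^2 = u1·u1 = u0
u1^3 = u0·u1 = u4
u1^4 = u4·u1 = u2
u1^5 = u2·u1 = u3
u1^6 = u3·u1 = u1
u1^7 = u1·u1 = u0

u0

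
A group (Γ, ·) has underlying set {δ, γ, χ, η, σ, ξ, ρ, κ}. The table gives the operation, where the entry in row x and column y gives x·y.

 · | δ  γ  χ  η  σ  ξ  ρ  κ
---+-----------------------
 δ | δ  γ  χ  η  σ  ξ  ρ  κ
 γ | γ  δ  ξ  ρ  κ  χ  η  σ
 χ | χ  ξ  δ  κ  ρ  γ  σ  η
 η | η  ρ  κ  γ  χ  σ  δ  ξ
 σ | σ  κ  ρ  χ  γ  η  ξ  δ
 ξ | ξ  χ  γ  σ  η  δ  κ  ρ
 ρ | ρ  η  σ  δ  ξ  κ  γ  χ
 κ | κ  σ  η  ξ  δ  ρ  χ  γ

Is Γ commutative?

Check whether the table is symmetric across its main diagonal.
Every entry (row x, col y) equals the entry (row y, col x), so Γ is abelian.

Yes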